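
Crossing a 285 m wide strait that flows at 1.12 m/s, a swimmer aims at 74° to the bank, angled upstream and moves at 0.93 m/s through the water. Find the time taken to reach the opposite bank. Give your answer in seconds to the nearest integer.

The component of the swimmer's velocity perpendicular to the bank is 0.93 × sin 74° = 0.894 m/s.
Only the cross-stream component determines the crossing time; the current contributes nothing perpendicular to the bank.
Time = 285 / 0.894 = 318.801 s.

319 s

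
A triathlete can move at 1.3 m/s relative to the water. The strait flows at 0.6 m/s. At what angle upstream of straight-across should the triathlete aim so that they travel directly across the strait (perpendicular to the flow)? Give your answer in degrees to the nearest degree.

To cancel the current, the upstream component of the triathlete's velocity must equal the flow: 1.3 sin θ = 0.6.
sin θ = 0.6 / 1.3 = 0.4615.
θ = arcsin(0.4615) = 27.486°.

27°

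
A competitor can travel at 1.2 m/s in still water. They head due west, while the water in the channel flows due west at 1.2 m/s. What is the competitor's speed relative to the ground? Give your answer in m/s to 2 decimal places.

2.40 m/s

Taking east as x and north as y: velocity relative to the water = (-1.200, 0.000) m/s; the water relative to ground = (-1.200, 0.000) m/s.
Velocity relative to ground = (-1.200, 0.000) + (-1.200, 0.000) = (-2.400, 0.000) m/s.
Speed = |(-2.400, 0.000)| = 2.400 m/s.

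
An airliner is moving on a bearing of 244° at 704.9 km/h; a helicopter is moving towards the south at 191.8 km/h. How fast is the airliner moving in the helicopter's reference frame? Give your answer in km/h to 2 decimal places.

644.31 km/h

Taking east as x and north as y: airliner velocity = (-633.560, -309.008) km/h; helicopter velocity = (0.000, -191.800) km/h.
Velocity of airliner relative to helicopter = (-633.560, -309.008) − (0.000, -191.800) = (-633.560, -117.208) km/h.
Magnitude = |(-633.560, -117.208)| = 644.310 km/h.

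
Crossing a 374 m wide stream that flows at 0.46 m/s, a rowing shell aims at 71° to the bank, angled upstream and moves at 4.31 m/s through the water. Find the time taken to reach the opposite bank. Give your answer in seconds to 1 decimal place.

The component of the rowing shell's velocity perpendicular to the bank is 4.31 × sin 71° = 4.075 m/s.
The current is parallel to the bank, so it does not affect the crossing time.
Time = 374 / 4.075 = 91.775 s.

91.8 s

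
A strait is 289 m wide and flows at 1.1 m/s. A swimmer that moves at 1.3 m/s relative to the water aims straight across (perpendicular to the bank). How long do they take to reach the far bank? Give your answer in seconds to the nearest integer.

222 s

The component of the swimmer's velocity perpendicular to the bank is 1.3 m/s.
The flow acts along the bank and has no component across it.
Time = 289 / 1.300 = 222.308 s.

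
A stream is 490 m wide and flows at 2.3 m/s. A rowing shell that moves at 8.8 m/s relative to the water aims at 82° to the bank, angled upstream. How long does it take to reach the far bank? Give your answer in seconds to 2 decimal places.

56.23 s

The component of the rowing shell's velocity perpendicular to the bank is 8.8 × sin 82° = 8.714 m/s.
Only the cross-stream component determines the crossing time; the current contributes nothing perpendicular to the bank.
Time = 490 / 8.714 = 56.229 s.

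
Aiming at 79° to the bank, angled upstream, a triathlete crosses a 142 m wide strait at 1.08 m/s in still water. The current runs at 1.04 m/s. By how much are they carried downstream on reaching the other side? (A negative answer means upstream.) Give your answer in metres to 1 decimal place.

Perpendicular speed = 1.060 m/s; crossing time = 142 / 1.060 = 133.942 s.
Net downstream speed = 0.834 m/s.
Drift = 0.834 × 133.942 = 111.698 m (downstream).

111.7 m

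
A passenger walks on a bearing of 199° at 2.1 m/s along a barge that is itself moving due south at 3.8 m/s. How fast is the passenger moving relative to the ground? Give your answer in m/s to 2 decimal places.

Taking east as x and north as y: barge velocity = (0.000, -3.800) m/s; passenger velocity relative to barge = (-0.684, -1.986) m/s.
Velocity relative to ground = (0.000, -3.800) + (-0.684, -1.986) = (-0.684, -5.786) m/s.
Speed = |(-0.684, -5.786)| = 5.826 m/s.

5.83 m/s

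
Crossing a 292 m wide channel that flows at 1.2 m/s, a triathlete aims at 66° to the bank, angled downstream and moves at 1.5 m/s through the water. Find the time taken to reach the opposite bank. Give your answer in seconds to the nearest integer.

The component of the triathlete's velocity perpendicular to the bank is 1.5 × sin 66° = 1.370 m/s.
Only the cross-stream component determines the crossing time; the current contributes nothing perpendicular to the bank.
Time = 292 / 1.370 = 213.089 s.

213 s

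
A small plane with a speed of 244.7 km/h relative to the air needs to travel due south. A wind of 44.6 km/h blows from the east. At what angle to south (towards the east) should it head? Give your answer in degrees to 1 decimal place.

10.5°

The wind pushes perpendicular to the desired track; the heading must have a component into the wind equal to 44.6 km/h: 244.7 sin θ = 44.6.
sin θ = 0.1823, so θ = 10.502°.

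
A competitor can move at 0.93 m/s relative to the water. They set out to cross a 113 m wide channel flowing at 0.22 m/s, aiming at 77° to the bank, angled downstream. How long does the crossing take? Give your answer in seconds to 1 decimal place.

The component of the competitor's velocity perpendicular to the bank is 0.93 × sin 77° = 0.906 m/s.
The current is parallel to the bank, so it does not affect the crossing time.
Time = 113 / 0.906 = 124.701 s.

124.7 s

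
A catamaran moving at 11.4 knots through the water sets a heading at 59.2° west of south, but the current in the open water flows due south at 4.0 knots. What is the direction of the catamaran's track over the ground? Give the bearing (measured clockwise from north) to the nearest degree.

225°

Taking east as x and north as y: velocity relative to the water = (-9.792, -5.837) knots; the water relative to ground = (0.000, -4.000) knots.
Velocity relative to ground = (-9.792, -5.837) + (0.000, -4.000) = (-9.792, -9.837) knots.
Bearing = atan2(-9.79, -9.84) = 224.87° clockwise from north.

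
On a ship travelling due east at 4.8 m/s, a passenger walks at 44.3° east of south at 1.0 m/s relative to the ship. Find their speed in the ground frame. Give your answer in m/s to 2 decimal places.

5.54 m/s

Taking east as x and north as y: ship velocity = (4.800, 0.000) m/s; passenger velocity relative to ship = (0.698, -0.716) m/s.
Velocity relative to ground = (4.800, 0.000) + (0.698, -0.716) = (5.498, -0.716) m/s.
Speed = |(5.498, -0.716)| = 5.545 m/s.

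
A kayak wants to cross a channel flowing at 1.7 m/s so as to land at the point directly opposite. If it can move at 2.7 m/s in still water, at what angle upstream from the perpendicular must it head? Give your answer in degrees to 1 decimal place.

To cancel the current, the upstream component of the kayak's velocity must equal the flow: 2.7 sin θ = 1.7.
sin θ = 1.7 / 2.7 = 0.6296.
θ = arcsin(0.6296) = 39.023°.

39.0°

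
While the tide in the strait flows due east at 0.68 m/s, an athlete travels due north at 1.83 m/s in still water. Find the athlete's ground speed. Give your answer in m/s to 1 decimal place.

Taking east as x and north as y: velocity relative to the water = (0.000, 1.830) m/s; the water relative to ground = (0.680, 0.000) m/s.
Velocity relative to ground = (0.000, 1.830) + (0.680, 0.000) = (0.680, 1.830) m/s.
Speed = |(0.680, 1.830)| = 1.952 m/s.

2.0 m/s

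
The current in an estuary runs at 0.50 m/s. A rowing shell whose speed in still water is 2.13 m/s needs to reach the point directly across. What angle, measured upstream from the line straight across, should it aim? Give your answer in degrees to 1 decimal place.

To cancel the current, the upstream component of the rowing shell's velocity must equal the flow: 2.13 sin θ = 0.50.
sin θ = 0.50 / 2.13 = 0.2347.
θ = arcsin(0.2347) = 13.576°.

13.6°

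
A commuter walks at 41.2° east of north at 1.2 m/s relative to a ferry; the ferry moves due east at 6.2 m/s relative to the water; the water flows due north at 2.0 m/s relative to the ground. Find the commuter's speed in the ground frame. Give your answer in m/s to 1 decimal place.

In east/north components (m/s): commuter relative to ferry = (0.790, 0.903); ferry relative to water = (6.200, 0.000); water relative to ground = (0.000, 2.000).
Sum = (6.990, 2.903) m/s.
Speed = |(6.990, 2.903)| = 7.569 m/s.

7.6 m/s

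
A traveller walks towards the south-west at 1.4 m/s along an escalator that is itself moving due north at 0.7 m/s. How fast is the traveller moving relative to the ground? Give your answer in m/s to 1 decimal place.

Taking east as x and north as y: escalator velocity = (0.000, 0.700) m/s; traveller velocity relative to escalator = (-0.990, -0.990) m/s.
Velocity relative to ground = (0.000, 0.700) + (-0.990, -0.990) = (-0.990, -0.290) m/s.
Speed = |(-0.990, -0.290)| = 1.032 m/s.

1.0 m/s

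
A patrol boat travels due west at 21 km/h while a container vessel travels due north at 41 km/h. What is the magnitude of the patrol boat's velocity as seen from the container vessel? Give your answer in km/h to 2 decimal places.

Taking east as x and north as y: patrol boat velocity = (-21.000, 0.000) km/h; container vessel velocity = (0.000, 41.000) km/h.
Velocity of patrol boat relative to container vessel = (-21.000, 0.000) − (0.000, 41.000) = (-21.000, -41.000) km/h.
Magnitude = |(-21.000, -41.000)| = 46.065 km/h.

46.07 km/h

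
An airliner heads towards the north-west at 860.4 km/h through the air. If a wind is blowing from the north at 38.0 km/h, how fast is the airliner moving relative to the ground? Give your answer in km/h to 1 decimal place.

834.0 km/h

Taking east as x and north as y: velocity relative to the air = (-608.395, 608.395) km/h; the air relative to ground = (0.000, -38.000) km/h.
Velocity relative to ground = (-608.395, 608.395) + (0.000, -38.000) = (-608.395, 570.395) km/h.
Speed = |(-608.395, 570.395)| = 833.963 km/h.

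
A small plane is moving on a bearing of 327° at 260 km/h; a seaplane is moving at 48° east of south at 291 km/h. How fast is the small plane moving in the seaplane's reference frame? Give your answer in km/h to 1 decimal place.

546.3 km/h

Taking east as x and north as y: small plane velocity = (-141.606, 218.054) km/h; seaplane velocity = (216.255, -194.717) km/h.
Velocity of small plane relative to seaplane = (-141.606, 218.054) − (216.255, -194.717) = (-357.861, 412.771) km/h.
Magnitude = |(-357.861, 412.771)| = 546.301 km/h.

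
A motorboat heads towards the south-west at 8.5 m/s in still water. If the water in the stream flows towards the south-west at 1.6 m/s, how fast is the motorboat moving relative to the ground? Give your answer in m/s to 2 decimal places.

Taking east as x and north as y: velocity relative to the water = (-6.010, -6.010) m/s; the water relative to ground = (-1.131, -1.131) m/s.
Velocity relative to ground = (-6.010, -6.010) + (-1.131, -1.131) = (-7.142, -7.142) m/s.
Speed = |(-7.142, -7.142)| = 10.100 m/s.

10.10 m/s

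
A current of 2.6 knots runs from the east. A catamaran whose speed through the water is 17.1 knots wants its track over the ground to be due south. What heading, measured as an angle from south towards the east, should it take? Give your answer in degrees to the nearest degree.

The current pushes perpendicular to the desired track; the heading must have a component into the current equal to 2.6 knots: 17.1 sin θ = 2.6.
sin θ = 0.1520, so θ = 8.746°.

9°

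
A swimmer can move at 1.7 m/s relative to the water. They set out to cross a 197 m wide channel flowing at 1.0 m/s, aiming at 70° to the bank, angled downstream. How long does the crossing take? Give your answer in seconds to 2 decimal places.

The component of the swimmer's velocity perpendicular to the bank is 1.7 × sin 70° = 1.597 m/s.
Only the cross-stream component determines the crossing time; the current contributes nothing perpendicular to the bank.
Time = 197 / 1.597 = 123.319 s.

123.32 s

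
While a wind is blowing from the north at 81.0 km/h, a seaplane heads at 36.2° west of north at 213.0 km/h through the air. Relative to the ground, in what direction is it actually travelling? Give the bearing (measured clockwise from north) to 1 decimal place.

305.8°

Taking east as x and north as y: velocity relative to the air = (-125.799, 171.883) km/h; the air relative to ground = (0.000, -81.000) km/h.
Velocity relative to ground = (-125.799, 171.883) + (0.000, -81.000) = (-125.799, 90.883) km/h.
Bearing = atan2(-125.80, 90.88) = 305.85° clockwise from north.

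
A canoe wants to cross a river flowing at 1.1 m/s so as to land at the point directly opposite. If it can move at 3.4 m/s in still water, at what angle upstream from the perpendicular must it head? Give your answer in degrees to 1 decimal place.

18.9°

To cancel the current, the upstream component of the canoe's velocity must equal the flow: 3.4 sin θ = 1.1.
sin θ = 1.1 / 3.4 = 0.3235.
θ = arcsin(0.3235) = 18.877°.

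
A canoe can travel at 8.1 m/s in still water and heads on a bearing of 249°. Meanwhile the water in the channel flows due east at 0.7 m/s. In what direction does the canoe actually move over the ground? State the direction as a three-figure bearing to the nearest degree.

247°

Taking east as x and north as y: velocity relative to the water = (-7.562, -2.903) m/s; the water relative to ground = (0.700, 0.000) m/s.
Velocity relative to ground = (-7.562, -2.903) + (0.700, 0.000) = (-6.862, -2.903) m/s.
Bearing = atan2(-6.86, -2.90) = 247.07° clockwise from north.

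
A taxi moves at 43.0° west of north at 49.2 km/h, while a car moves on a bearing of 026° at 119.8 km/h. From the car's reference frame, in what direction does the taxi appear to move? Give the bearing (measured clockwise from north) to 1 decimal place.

Taking east as x and north as y: taxi velocity = (-33.554, 35.983) km/h; car velocity = (52.517, 107.676) km/h.
Velocity of taxi relative to car = (-33.554, 35.983) − (52.517, 107.676) = (-86.071, -71.693) km/h.
Bearing = atan2(-86.07, -71.69) = 230.21° clockwise from north.

230.2°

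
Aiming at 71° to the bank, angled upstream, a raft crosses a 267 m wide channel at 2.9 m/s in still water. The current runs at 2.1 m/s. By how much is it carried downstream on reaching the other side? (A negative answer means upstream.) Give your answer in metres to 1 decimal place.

112.6 m

Perpendicular speed = 2.742 m/s; crossing time = 267 / 2.742 = 97.374 s.
Net downstream speed = 1.156 m/s.
Drift = 1.156 × 97.374 = 112.550 m (downstream).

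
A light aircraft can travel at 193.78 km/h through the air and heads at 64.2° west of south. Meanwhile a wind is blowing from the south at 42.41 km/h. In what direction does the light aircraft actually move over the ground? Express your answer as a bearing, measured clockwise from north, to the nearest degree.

Taking east as x and north as y: velocity relative to the air = (-174.464, -84.339) km/h; the air relative to ground = (0.000, 42.410) km/h.
Velocity relative to ground = (-174.464, -84.339) + (0.000, 42.410) = (-174.464, -41.929) km/h.
Bearing = atan2(-174.46, -41.93) = 256.49° clockwise from north.

256°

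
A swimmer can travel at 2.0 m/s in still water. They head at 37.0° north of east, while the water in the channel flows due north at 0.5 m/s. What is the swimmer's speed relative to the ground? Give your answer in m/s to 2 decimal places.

Taking east as x and north as y: velocity relative to the water = (1.597, 1.204) m/s; the water relative to ground = (0.000, 0.500) m/s.
Velocity relative to ground = (1.597, 1.204) + (0.000, 0.500) = (1.597, 1.704) m/s.
Speed = |(1.597, 1.704)| = 2.335 m/s.

2.34 m/s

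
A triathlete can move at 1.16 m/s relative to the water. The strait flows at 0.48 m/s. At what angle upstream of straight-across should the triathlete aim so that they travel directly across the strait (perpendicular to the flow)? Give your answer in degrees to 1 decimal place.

To cancel the current, the upstream component of the triathlete's velocity must equal the flow: 1.16 sin θ = 0.48.
sin θ = 0.48 / 1.16 = 0.4138.
θ = arcsin(0.4138) = 24.443°.

24.4°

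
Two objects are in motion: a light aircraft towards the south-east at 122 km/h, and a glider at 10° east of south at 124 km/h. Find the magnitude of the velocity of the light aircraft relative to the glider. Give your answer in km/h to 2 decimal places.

Taking east as x and north as y: light aircraft velocity = (86.267, -86.267) km/h; glider velocity = (21.532, -122.116) km/h.
Velocity of light aircraft relative to glider = (86.267, -86.267) − (21.532, -122.116) = (64.735, 35.849) km/h.
Magnitude = |(64.735, 35.849)| = 73.998 km/h.

74.00 km/h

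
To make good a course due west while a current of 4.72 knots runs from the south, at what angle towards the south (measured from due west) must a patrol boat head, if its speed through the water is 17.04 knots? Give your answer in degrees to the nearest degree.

The current pushes perpendicular to the desired track; the heading must have a component into the current equal to 4.72 knots: 17.04 sin θ = 4.72.
sin θ = 0.2770, so θ = 16.081°.

16°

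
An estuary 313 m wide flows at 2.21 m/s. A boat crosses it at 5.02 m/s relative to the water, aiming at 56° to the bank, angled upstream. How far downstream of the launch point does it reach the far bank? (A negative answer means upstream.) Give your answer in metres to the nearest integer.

Perpendicular speed = 4.162 m/s; crossing time = 313 / 4.162 = 75.208 s.
Net downstream speed = -0.597 m/s.
Drift = -0.597 × 75.208 = -44.911 m (upstream).

-45 m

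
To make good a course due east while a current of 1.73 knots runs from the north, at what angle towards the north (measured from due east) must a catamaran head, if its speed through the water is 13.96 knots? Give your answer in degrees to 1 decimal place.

The current pushes perpendicular to the desired track; the heading must have a component into the current equal to 1.73 knots: 13.96 sin θ = 1.73.
sin θ = 0.1239, so θ = 7.119°.

7.1°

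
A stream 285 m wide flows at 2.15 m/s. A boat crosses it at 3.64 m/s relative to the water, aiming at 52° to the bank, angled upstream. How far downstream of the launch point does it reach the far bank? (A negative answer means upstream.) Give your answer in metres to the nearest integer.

Perpendicular speed = 2.868 m/s; crossing time = 285 / 2.868 = 99.360 s.
Net downstream speed = -0.091 m/s.
Drift = -0.091 × 99.360 = -9.043 m (upstream).

-9 m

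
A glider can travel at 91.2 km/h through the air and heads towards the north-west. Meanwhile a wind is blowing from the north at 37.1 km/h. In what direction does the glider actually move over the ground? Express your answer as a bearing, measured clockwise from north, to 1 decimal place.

Taking east as x and north as y: velocity relative to the air = (-64.488, 64.488) km/h; the air relative to ground = (0.000, -37.100) km/h.
Velocity relative to ground = (-64.488, 64.488) + (0.000, -37.100) = (-64.488, 27.388) km/h.
Bearing = atan2(-64.49, 27.39) = 293.01° clockwise from north.

293.0°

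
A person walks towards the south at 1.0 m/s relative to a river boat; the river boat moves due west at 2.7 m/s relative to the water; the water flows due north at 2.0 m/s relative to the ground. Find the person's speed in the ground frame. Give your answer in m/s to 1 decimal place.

In east/north components (m/s): person relative to river boat = (0.000, -1.000); river boat relative to water = (-2.700, 0.000); water relative to ground = (0.000, 2.000).
Sum = (-2.700, 1.000) m/s.
Speed = |(-2.700, 1.000)| = 2.879 m/s.

2.9 m/s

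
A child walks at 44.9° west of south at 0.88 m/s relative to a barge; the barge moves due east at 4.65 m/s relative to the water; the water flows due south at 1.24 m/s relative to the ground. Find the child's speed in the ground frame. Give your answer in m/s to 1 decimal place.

In east/north components (m/s): child relative to barge = (-0.621, -0.623); barge relative to water = (4.650, 0.000); water relative to ground = (0.000, -1.240).
Sum = (4.029, -1.863) m/s.
Speed = |(4.029, -1.863)| = 4.439 m/s.

4.4 m/s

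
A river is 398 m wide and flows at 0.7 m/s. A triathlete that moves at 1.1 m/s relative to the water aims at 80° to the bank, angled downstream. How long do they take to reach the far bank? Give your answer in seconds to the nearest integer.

The component of the triathlete's velocity perpendicular to the bank is 1.1 × sin 80° = 1.083 m/s.
The current is parallel to the bank, so it does not affect the crossing time.
Time = 398 / 1.083 = 367.400 s.

367 s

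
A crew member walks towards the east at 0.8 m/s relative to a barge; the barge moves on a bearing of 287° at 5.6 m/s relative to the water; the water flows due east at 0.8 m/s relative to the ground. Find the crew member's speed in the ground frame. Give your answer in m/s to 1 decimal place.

In east/north components (m/s): crew member relative to barge = (0.800, 0.000); barge relative to water = (-5.355, 1.637); water relative to ground = (0.800, 0.000).
Sum = (-3.755, 1.637) m/s.
Speed = |(-3.755, 1.637)| = 4.097 m/s.

4.1 m/s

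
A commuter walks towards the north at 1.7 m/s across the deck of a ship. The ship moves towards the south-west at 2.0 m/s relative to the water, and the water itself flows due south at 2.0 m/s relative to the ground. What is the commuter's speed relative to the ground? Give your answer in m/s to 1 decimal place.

In east/north components (m/s): commuter relative to ship = (0.000, 1.700); ship relative to water = (-1.414, -1.414); water relative to ground = (0.000, -2.000).
Sum = (-1.414, -1.714) m/s.
Speed = |(-1.414, -1.714)| = 2.222 m/s.

2.2 m/s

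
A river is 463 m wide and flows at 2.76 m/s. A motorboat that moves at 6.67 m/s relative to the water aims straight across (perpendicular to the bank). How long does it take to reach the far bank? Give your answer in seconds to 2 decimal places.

The component of the motorboat's velocity perpendicular to the bank is 6.67 m/s.
Only the cross-stream component determines the crossing time; the current contributes nothing perpendicular to the bank.
Time = 463 / 6.670 = 69.415 s.

69.42 s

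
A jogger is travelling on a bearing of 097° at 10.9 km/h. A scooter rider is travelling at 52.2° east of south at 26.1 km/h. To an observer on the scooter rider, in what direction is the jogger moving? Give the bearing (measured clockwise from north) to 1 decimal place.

Taking east as x and north as y: jogger velocity = (10.819, -1.328) km/h; scooter rider velocity = (20.623, -15.997) km/h.
Velocity of jogger relative to scooter rider = (10.819, -1.328) − (20.623, -15.997) = (-9.804, 14.668) km/h.
Bearing = atan2(-9.80, 14.67) = 326.24° clockwise from north.

326.2°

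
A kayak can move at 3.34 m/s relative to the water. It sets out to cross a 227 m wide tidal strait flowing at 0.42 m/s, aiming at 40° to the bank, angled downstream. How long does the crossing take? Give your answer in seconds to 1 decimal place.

105.7 s

The component of the kayak's velocity perpendicular to the bank is 3.34 × sin 40° = 2.147 m/s.
The flow acts along the bank and has no component across it.
Time = 227 / 2.147 = 105.733 s.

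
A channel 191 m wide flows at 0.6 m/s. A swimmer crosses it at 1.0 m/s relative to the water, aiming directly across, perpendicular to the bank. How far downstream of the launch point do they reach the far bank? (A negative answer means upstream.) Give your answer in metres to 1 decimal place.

114.6 m

Perpendicular speed = 1.000 m/s; crossing time = 191 / 1.000 = 191.000 s.
Net downstream speed = 0.600 m/s.
Drift = 0.600 × 191.000 = 114.600 m (downstream).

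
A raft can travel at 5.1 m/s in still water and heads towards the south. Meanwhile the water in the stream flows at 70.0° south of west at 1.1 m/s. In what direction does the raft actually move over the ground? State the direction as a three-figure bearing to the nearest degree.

184°

Taking east as x and north as y: velocity relative to the water = (0.000, -5.100) m/s; the water relative to ground = (-0.376, -1.034) m/s.
Velocity relative to ground = (0.000, -5.100) + (-0.376, -1.034) = (-0.376, -6.134) m/s.
Bearing = atan2(-0.38, -6.13) = 183.51° clockwise from north.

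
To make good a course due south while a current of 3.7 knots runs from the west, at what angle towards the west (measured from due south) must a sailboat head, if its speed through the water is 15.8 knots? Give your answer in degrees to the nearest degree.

The current pushes perpendicular to the desired track; the heading must have a component into the current equal to 3.7 knots: 15.8 sin θ = 3.7.
sin θ = 0.2342, so θ = 13.543°.

14°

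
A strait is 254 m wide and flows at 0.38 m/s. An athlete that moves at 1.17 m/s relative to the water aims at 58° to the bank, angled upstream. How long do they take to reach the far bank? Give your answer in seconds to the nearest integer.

256 s

The component of the athlete's velocity perpendicular to the bank is 1.17 × sin 58° = 0.992 m/s.
Only the cross-stream component determines the crossing time; the current contributes nothing perpendicular to the bank.
Time = 254 / 0.992 = 255.993 s.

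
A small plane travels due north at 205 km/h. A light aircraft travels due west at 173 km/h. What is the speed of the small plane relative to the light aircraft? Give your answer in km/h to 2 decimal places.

268.24 km/h

Taking east as x and north as y: small plane velocity = (0.000, 205.000) km/h; light aircraft velocity = (-173.000, 0.000) km/h.
Velocity of small plane relative to light aircraft = (0.000, 205.000) − (-173.000, 0.000) = (173.000, 205.000) km/h.
Magnitude = |(173.000, 205.000)| = 268.242 km/h.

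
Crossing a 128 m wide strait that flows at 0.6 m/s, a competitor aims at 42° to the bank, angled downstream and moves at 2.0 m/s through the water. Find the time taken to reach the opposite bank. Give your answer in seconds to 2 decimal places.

95.65 s

The component of the competitor's velocity perpendicular to the bank is 2.0 × sin 42° = 1.338 m/s.
The flow acts along the bank and has no component across it.
Time = 128 / 1.338 = 95.646 s.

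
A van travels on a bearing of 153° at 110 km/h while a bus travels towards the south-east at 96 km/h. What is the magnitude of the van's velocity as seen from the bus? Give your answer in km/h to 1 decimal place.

35.1 km/h

Taking east as x and north as y: van velocity = (49.939, -98.011) km/h; bus velocity = (67.882, -67.882) km/h.
Velocity of van relative to bus = (49.939, -98.011) − (67.882, -67.882) = (-17.943, -30.128) km/h.
Magnitude = |(-17.943, -30.128)| = 35.067 km/h.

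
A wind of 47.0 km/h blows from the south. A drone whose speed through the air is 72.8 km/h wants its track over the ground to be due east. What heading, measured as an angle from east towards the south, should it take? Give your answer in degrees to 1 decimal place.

The wind pushes perpendicular to the desired track; the heading must have a component into the wind equal to 47.0 km/h: 72.8 sin θ = 47.0.
sin θ = 0.6456, so θ = 40.211°.

40.2°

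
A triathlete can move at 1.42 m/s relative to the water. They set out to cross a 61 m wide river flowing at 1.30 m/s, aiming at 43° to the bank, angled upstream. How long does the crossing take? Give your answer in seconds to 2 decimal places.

The component of the triathlete's velocity perpendicular to the bank is 1.42 × sin 43° = 0.968 m/s.
Only the cross-stream component determines the crossing time; the current contributes nothing perpendicular to the bank.
Time = 61 / 0.968 = 62.988 s.

62.99 s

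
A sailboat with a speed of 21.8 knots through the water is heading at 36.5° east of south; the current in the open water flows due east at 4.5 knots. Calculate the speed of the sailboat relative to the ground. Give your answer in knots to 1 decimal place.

Taking east as x and north as y: velocity relative to the water = (12.967, -17.524) knots; the water relative to ground = (4.500, 0.000) knots.
Velocity relative to ground = (12.967, -17.524) + (4.500, 0.000) = (17.467, -17.524) knots.
Speed = |(17.467, -17.524)| = 24.743 knots.

24.7 knots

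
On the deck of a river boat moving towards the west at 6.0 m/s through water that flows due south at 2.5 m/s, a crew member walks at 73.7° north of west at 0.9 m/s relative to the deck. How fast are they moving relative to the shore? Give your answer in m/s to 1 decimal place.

In east/north components (m/s): crew member relative to river boat = (-0.253, 0.864); river boat relative to water = (-6.000, 0.000); water relative to ground = (0.000, -2.500).
Sum = (-6.253, -1.636) m/s.
Speed = |(-6.253, -1.636)| = 6.463 m/s.

6.5 m/s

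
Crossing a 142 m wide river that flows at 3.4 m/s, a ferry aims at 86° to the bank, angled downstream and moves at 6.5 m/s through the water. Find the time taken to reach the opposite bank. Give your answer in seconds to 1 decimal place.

21.9 s

The component of the ferry's velocity perpendicular to the bank is 6.5 × sin 86° = 6.484 m/s.
Only the cross-stream component determines the crossing time; the current contributes nothing perpendicular to the bank.
Time = 142 / 6.484 = 21.899 s.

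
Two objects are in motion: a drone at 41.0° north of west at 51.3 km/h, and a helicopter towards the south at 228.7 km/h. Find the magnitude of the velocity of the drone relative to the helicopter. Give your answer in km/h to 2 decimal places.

265.20 km/h

Taking east as x and north as y: drone velocity = (-38.717, 33.656) km/h; helicopter velocity = (0.000, -228.700) km/h.
Velocity of drone relative to helicopter = (-38.717, 33.656) − (0.000, -228.700) = (-38.717, 262.356) km/h.
Magnitude = |(-38.717, 262.356)| = 265.197 km/h.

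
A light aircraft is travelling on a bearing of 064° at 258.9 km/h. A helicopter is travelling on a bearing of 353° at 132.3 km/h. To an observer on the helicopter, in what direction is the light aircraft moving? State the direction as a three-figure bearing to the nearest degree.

094°

Taking east as x and north as y: light aircraft velocity = (232.698, 113.494) km/h; helicopter velocity = (-16.123, 131.314) km/h.
Velocity of light aircraft relative to helicopter = (232.698, 113.494) − (-16.123, 131.314) = (248.821, -17.820) km/h.
Bearing = atan2(248.82, -17.82) = 94.10° clockwise from north.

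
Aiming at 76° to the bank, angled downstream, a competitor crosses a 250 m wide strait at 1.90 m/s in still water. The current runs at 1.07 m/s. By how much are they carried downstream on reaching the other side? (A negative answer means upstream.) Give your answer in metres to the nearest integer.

207 m

Perpendicular speed = 1.844 m/s; crossing time = 250 / 1.844 = 135.607 s.
Net downstream speed = 1.530 m/s.
Drift = 1.530 × 135.607 = 207.432 m (downstream).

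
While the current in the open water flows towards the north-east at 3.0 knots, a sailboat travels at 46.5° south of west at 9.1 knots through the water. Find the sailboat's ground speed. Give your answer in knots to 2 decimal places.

Taking east as x and north as y: velocity relative to the water = (-6.264, -6.601) knots; the water relative to ground = (2.121, 2.121) knots.
Velocity relative to ground = (-6.264, -6.601) + (2.121, 2.121) = (-4.143, -4.480) knots.
Speed = |(-4.143, -4.480)| = 6.102 knots.

6.10 knots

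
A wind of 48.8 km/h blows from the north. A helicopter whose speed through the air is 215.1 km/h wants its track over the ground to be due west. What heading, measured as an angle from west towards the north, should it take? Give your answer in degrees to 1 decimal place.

The wind pushes perpendicular to the desired track; the heading must have a component into the wind equal to 48.8 km/h: 215.1 sin θ = 48.8.
sin θ = 0.2269, so θ = 13.113°.

13.1°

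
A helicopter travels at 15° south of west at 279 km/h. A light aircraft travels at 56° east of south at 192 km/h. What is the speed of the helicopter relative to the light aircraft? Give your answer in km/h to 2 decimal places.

430.11 km/h

Taking east as x and north as y: helicopter velocity = (-269.493, -72.211) km/h; light aircraft velocity = (159.175, -107.365) km/h.
Velocity of helicopter relative to light aircraft = (-269.493, -72.211) − (159.175, -107.365) = (-428.669, 35.155) km/h.
Magnitude = |(-428.669, 35.155)| = 430.108 km/h.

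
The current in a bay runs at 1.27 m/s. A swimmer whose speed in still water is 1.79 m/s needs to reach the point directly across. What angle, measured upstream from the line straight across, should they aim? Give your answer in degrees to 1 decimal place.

45.2°

To cancel the current, the upstream component of the swimmer's velocity must equal the flow: 1.79 sin θ = 1.27.
sin θ = 1.27 / 1.79 = 0.7095.
θ = arcsin(0.7095) = 45.194°.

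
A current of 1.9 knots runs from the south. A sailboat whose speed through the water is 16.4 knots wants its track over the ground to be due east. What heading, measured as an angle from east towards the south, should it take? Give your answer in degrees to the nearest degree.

The current pushes perpendicular to the desired track; the heading must have a component into the current equal to 1.9 knots: 16.4 sin θ = 1.9.
sin θ = 0.1159, so θ = 6.653°.

7°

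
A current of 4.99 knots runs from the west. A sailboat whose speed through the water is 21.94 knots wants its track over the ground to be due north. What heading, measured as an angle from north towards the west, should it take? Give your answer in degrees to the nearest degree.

The current pushes perpendicular to the desired track; the heading must have a component into the current equal to 4.99 knots: 21.94 sin θ = 4.99.
sin θ = 0.2274, so θ = 13.146°.

13°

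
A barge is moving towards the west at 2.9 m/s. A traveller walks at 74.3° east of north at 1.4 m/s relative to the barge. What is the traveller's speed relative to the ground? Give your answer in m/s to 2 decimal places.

Taking east as x and north as y: barge velocity = (-2.900, 0.000) m/s; traveller velocity relative to barge = (1.348, 0.379) m/s.
Velocity relative to ground = (-2.900, 0.000) + (1.348, 0.379) = (-1.552, 0.379) m/s.
Speed = |(-1.552, 0.379)| = 1.598 m/s.

1.60 m/s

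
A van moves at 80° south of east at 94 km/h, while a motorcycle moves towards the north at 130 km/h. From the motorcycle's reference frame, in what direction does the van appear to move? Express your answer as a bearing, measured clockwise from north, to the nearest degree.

176°

Taking east as x and north as y: van velocity = (16.323, -92.572) km/h; motorcycle velocity = (0.000, 130.000) km/h.
Velocity of van relative to motorcycle = (16.323, -92.572) − (0.000, 130.000) = (16.323, -222.572) km/h.
Bearing = atan2(16.32, -222.57) = 175.81° clockwise from north.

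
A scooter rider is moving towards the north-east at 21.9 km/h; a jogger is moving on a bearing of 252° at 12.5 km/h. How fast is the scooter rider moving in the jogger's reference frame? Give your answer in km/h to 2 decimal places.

Taking east as x and north as y: scooter rider velocity = (15.486, 15.486) km/h; jogger velocity = (-11.888, -3.863) km/h.
Velocity of scooter rider relative to jogger = (15.486, 15.486) − (-11.888, -3.863) = (27.374, 19.348) km/h.
Magnitude = |(27.374, 19.348)| = 33.521 km/h.

33.52 km/h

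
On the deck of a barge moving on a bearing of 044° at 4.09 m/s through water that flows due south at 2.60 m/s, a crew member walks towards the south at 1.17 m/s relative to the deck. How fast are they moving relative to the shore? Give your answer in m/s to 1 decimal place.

3.0 m/s

In east/north components (m/s): crew member relative to barge = (0.000, -1.170); barge relative to water = (2.841, 2.942); water relative to ground = (0.000, -2.600).
Sum = (2.841, -0.828) m/s.
Speed = |(2.841, -0.828)| = 2.959 m/s.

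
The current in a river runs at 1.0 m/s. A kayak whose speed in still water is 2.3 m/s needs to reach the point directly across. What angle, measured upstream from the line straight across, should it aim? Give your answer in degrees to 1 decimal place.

To cancel the current, the upstream component of the kayak's velocity must equal the flow: 2.3 sin θ = 1.0.
sin θ = 1.0 / 2.3 = 0.4348.
θ = arcsin(0.4348) = 25.771°.

25.8°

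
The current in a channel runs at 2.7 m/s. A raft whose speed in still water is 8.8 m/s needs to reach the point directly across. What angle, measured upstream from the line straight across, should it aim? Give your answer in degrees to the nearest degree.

18°

To cancel the current, the upstream component of the raft's velocity must equal the flow: 8.8 sin θ = 2.7.
sin θ = 2.7 / 8.8 = 0.3068.
θ = arcsin(0.3068) = 17.868°.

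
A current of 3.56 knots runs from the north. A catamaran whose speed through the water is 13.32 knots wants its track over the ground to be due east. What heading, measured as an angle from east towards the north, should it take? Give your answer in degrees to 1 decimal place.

The current pushes perpendicular to the desired track; the heading must have a component into the current equal to 3.56 knots: 13.32 sin θ = 3.56.
sin θ = 0.2673, so θ = 15.502°.

15.5°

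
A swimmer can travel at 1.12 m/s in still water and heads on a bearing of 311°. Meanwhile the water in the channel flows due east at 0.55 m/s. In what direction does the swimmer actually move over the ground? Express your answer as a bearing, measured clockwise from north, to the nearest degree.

Taking east as x and north as y: velocity relative to the water = (-0.845, 0.735) m/s; the water relative to ground = (0.550, 0.000) m/s.
Velocity relative to ground = (-0.845, 0.735) + (0.550, 0.000) = (-0.295, 0.735) m/s.
Bearing = atan2(-0.30, 0.73) = 338.11° clockwise from north.

338°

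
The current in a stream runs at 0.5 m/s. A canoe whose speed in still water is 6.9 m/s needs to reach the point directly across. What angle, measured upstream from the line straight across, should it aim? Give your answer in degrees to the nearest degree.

4°

To cancel the current, the upstream component of the canoe's velocity must equal the flow: 6.9 sin θ = 0.5.
sin θ = 0.5 / 6.9 = 0.0725.
θ = arcsin(0.0725) = 4.156°.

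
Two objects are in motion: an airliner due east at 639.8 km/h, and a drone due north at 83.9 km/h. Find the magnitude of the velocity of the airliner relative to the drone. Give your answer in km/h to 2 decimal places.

645.28 km/h

Taking east as x and north as y: airliner velocity = (639.800, 0.000) km/h; drone velocity = (0.000, 83.900) km/h.
Velocity of airliner relative to drone = (639.800, 0.000) − (0.000, 83.900) = (639.800, -83.900) km/h.
Magnitude = |(639.800, -83.900)| = 645.278 km/h.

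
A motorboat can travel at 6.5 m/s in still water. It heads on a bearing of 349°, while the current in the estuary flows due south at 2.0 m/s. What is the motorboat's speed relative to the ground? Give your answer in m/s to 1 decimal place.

4.6 m/s

Taking east as x and north as y: velocity relative to the water = (-1.240, 6.381) m/s; the water relative to ground = (0.000, -2.000) m/s.
Velocity relative to ground = (-1.240, 6.381) + (0.000, -2.000) = (-1.240, 4.381) m/s.
Speed = |(-1.240, 4.381)| = 4.553 m/s.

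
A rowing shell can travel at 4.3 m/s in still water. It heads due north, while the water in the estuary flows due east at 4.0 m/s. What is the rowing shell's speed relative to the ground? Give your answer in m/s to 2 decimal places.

5.87 m/s

Taking east as x and north as y: velocity relative to the water = (0.000, 4.300) m/s; the water relative to ground = (4.000, 0.000) m/s.
Velocity relative to ground = (0.000, 4.300) + (4.000, 0.000) = (4.000, 4.300) m/s.
Speed = |(4.000, 4.300)| = 5.873 m/s.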